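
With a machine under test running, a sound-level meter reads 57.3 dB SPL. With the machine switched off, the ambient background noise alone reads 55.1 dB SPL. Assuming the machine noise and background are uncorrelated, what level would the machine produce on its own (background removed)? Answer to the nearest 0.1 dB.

Background correction is a power subtraction:
L_src = 10·log₁₀(10^(57.3/10) − 10^(55.1/10)) = 10·log₁₀(213400) = 53.3 dB SPL.

53.3 dB SPL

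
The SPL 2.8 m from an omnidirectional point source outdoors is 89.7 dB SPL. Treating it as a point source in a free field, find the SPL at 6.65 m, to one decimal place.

For a point source in a free field, ΔL = −20·log₁₀(d₂/d₁).
ΔL = −20·log₁₀(6.65/2.8) = -7.51 dB, so L₂ = 89.7 + (-7.51) = 82.2 dB SPL.

82.2 dB SPL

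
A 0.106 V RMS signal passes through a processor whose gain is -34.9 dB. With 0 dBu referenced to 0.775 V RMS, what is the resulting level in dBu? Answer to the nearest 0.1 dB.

Input level: 20·log₁₀(0.106/0.775) = -17.28 dBu.
Output: -17.28 − 34.9 = -52.2 dBu.

-52.2 dBu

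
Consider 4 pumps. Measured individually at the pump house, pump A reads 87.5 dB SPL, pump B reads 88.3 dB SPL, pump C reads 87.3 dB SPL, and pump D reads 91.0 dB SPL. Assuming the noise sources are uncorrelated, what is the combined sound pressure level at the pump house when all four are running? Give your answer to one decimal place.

Add the sources as powers (linear), then convert back to dB:
L_total = 10·log₁₀(10^(87.5/10) + 10^(88.3/10) + 10^(87.3/10) + 10^(91.0/10)) = 10·log₁₀(3034000000) = 94.8 dB SPL.

94.8 dB SPL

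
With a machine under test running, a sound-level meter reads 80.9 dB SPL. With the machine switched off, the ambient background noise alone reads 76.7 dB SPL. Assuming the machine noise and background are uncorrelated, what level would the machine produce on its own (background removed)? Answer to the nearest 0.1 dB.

Subtract intensities: L_src = 10·log₁₀(10^(L_total/10) − 10^(L_bg/10)).
L_src = 10·log₁₀(10^(80.9/10) − 10^(76.7/10)) = 10·log₁₀(76250000) = 78.8 dB SPL.

78.8 dB SPL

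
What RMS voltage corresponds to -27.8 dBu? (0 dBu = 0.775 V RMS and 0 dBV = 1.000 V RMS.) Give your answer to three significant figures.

V = 0.775 V × 10^(-27.8/20).
= 0.775 × 0.04074 = 0.0316 V.

0.0316 V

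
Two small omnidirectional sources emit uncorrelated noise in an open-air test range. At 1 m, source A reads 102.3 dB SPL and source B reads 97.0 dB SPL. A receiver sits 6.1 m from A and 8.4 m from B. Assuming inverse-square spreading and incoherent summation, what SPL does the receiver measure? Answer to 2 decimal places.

87.22 dB SPL

At the listener: L_A = 102.3 − 20·log₁₀(6.1) = 86.593 dB; L_B = 97.0 − 20·log₁₀(8.4) = 78.514 dB.
Combined: 10·log₁₀(10^(86.593/10)+10^(78.514/10)) = 87.22 dB SPL.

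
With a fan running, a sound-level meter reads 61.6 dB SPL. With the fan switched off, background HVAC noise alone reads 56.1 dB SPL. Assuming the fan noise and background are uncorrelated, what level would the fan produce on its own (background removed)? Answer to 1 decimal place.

60.2 dB SPL

Background correction is a power subtraction:
L_src = 10·log₁₀(10^(61.6/10) − 10^(56.1/10)) = 10·log₁₀(1038000) = 60.2 dB SPL.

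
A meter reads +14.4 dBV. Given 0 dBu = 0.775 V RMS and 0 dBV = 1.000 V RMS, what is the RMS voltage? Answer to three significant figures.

V = 1.000 V × 10^(+14.4/20).
= 1.000 × 5.248 = 5.25 V.

5.25 V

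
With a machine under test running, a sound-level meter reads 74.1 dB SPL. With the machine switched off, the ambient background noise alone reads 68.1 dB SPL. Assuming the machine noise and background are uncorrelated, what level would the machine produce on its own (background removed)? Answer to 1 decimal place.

72.8 dB SPL

Subtract intensities: L_src = 10·log₁₀(10^(L_total/10) − 10^(L_bg/10)).
L_src = 10·log₁₀(10^(74.1/10) − 10^(68.1/10)) = 10·log₁₀(19250000) = 72.8 dB SPL.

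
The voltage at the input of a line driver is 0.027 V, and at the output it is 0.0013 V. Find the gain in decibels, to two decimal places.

-26.35 dB

For a voltage ratio, dB = 20·log₁₀(V₂/V₁).
20·log₁₀(0.0013/0.027) = 20·log₁₀(0.04815) = -26.35 dB.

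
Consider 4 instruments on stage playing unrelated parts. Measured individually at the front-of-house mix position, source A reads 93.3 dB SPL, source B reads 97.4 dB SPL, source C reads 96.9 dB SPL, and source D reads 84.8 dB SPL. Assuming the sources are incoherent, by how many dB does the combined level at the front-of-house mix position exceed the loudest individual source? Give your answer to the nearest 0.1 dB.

3.7 dB

Uncorrelated sources add in intensity (power), not in dB.
L_total = 10·log₁₀(10^(93.3/10) + 10^(97.4/10) + 10^(96.9/10) + 10^(84.8/10)) = 101.08 dB SPL.
Excess over the loudest (97.4 dB): 101.08 − 97.4 = 3.7 dB.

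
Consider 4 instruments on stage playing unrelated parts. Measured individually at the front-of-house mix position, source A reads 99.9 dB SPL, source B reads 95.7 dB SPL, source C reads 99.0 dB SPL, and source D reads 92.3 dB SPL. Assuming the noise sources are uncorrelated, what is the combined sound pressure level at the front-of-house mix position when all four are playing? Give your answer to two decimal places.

Incoherent sources sum as intensities:
L_total = 10·log₁₀(10^(99.9/10) + 10^(95.7/10) + 10^(99.0/10) + 10^(92.3/10)) = 10·log₁₀(23129000000) = 103.64 dB SPL.

103.64 dB SPL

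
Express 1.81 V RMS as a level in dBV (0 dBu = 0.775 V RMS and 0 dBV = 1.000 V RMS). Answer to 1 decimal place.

dBV = 20·log₁₀(V / 1.000 V).
20·log₁₀(1.81/1.000) = +5.2 dBV.

+5.2 dBV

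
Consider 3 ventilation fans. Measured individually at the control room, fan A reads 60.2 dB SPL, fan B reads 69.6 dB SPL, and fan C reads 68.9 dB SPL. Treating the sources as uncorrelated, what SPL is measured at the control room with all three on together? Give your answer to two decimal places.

Add the sources as powers (linear), then convert back to dB:
L_total = 10·log₁₀(10^(60.2/10) + 10^(69.6/10) + 10^(68.9/10)) = 10·log₁₀(17930000) = 72.54 dB SPL.

72.54 dB SPL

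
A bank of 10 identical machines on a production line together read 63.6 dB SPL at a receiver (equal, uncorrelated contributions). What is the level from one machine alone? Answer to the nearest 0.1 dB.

10 equal incoherent sources add 10·log₁₀(10) = 10.00 dB over one source.
L_one = 63.6 − 10.00 = 53.6 dB SPL.

53.6 dB SPL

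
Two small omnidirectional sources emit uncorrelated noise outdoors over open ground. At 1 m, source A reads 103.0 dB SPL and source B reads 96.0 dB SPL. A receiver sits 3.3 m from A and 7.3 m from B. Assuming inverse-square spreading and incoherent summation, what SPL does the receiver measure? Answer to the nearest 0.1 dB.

92.8 dB SPL

At the listener: L_A = 103.0 − 20·log₁₀(3.3) = 92.63 dB; L_B = 96.0 − 20·log₁₀(7.3) = 78.73 dB.
Combined: 10·log₁₀(10^(92.63/10)+10^(78.73/10)) = 92.8 dB SPL.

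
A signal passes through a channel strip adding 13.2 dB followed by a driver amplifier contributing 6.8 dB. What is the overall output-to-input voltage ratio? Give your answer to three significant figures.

Net gain = 13.2 + 6.8 = 20.0 dB.
Voltage ratio = 10^(20.0/20) = 10.0.

10.0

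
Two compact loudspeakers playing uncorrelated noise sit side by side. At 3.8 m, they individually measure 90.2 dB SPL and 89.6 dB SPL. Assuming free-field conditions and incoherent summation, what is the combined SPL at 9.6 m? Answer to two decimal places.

84.87 dB SPL

Combined at 3.8 m: 10·log₁₀(10^(90.2/10)+10^(89.6/10)) = 92.921 dB SPL.
Then apply −20·log₁₀(9.6/3.8) = -8.050 dB → 84.87 dB SPL.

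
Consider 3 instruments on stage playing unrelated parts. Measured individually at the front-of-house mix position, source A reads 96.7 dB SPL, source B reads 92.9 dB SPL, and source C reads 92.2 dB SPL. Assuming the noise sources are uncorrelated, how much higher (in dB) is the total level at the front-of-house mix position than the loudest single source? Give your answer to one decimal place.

Uncorrelated sources add in intensity (power), not in dB.
L_total = 10·log₁₀(10^(96.7/10) + 10^(92.9/10) + 10^(92.2/10)) = 99.18 dB SPL.
Excess over the loudest (96.7 dB): 99.18 − 96.7 = 2.5 dB.

2.5 dB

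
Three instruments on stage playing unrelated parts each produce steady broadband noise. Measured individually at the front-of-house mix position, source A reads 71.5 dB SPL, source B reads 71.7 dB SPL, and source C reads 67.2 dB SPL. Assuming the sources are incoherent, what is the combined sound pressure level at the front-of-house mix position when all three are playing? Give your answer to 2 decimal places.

Add the sources as powers (linear), then convert back to dB:
L_total = 10·log₁₀(10^(71.5/10) + 10^(71.7/10) + 10^(67.2/10)) = 10·log₁₀(34160000) = 75.34 dB SPL.

75.34 dB SPL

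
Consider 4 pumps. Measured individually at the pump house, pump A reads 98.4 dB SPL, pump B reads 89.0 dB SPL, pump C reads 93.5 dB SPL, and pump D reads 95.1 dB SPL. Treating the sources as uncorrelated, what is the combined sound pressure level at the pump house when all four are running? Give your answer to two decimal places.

Incoherent sources sum as intensities:
L_total = 10·log₁₀(10^(98.4/10) + 10^(89.0/10) + 10^(93.5/10) + 10^(95.1/10)) = 10·log₁₀(13187000000) = 101.20 dB SPL.

101.20 dB SPL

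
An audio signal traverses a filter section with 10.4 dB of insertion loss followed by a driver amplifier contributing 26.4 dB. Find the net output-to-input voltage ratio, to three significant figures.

6.31

Net gain = (−10.4) + 26.4 = 16.0 dB.
Voltage ratio = 10^(16.0/20) = 6.31.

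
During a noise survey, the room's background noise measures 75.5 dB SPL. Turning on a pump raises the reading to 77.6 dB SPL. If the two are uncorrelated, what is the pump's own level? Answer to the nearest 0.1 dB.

Background correction is a power subtraction:
L_src = 10·log₁₀(10^(77.6/10) − 10^(75.5/10)) = 10·log₁₀(22060000) = 73.4 dB SPL.

73.4 dB SPL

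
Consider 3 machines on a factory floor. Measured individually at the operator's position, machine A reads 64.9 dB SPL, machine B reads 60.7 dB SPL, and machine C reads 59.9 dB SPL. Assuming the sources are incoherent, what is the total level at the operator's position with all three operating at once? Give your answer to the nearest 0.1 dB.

Add the sources as powers (linear), then convert back to dB:
L_total = 10·log₁₀(10^(64.9/10) + 10^(60.7/10) + 10^(59.9/10)) = 10·log₁₀(5242000) = 67.2 dB SPL.

67.2 dB SPL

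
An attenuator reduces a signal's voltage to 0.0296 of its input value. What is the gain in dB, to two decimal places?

-30.57 dB

For a voltage ratio, dB = 20·log₁₀(V₂/V₁).
20·log₁₀(0.0296) = -30.57 dB.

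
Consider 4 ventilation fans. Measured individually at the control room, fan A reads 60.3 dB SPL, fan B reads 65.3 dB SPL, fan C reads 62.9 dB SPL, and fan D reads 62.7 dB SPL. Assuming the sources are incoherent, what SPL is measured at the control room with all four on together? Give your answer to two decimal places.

Uncorrelated sources add in intensity (power), not in dB.
L_total = 10·log₁₀(10^(60.3/10) + 10^(65.3/10) + 10^(62.9/10) + 10^(62.7/10)) = 10·log₁₀(8272000) = 69.18 dB SPL.

69.18 dB SPL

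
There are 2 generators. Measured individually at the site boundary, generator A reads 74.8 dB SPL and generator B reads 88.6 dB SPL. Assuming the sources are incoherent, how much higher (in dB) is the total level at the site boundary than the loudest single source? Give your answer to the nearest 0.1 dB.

0.2 dB

Uncorrelated sources add in intensity (power), not in dB.
L_total = 10·log₁₀(10^(74.8/10) + 10^(88.6/10)) = 88.78 dB SPL.
Excess over the loudest (88.6 dB): 88.78 − 88.6 = 0.2 dB.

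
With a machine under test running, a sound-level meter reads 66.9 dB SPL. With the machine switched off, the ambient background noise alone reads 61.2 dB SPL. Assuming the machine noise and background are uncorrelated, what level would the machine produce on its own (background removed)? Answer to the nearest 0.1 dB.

65.5 dB SPL

Background correction is a power subtraction:
L_src = 10·log₁₀(10^(66.9/10) − 10^(61.2/10)) = 10·log₁₀(3580000) = 65.5 dB SPL.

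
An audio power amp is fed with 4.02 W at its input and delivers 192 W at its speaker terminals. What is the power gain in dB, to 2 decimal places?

Power ratio → dB uses the 10·log₁₀ form:
10·log₁₀(192/4.02) = 10·log₁₀(47.76) = 16.79 dB.

16.79 dB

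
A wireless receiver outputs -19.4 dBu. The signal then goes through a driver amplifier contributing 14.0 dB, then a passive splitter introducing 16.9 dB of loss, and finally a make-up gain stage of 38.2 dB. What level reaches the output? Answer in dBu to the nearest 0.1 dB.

+15.9 dBu

Cascaded gains and losses add directly in dB.
-19.4 + 14.0 − 16.9 + 38.2 = +15.9 dBu.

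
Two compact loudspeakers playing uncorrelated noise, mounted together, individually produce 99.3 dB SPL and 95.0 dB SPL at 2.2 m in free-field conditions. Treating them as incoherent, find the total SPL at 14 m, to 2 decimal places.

84.60 dB SPL

Combined at 2.2 m: 10·log₁₀(10^(99.3/10)+10^(95.0/10)) = 100.672 dB SPL.
Then apply −20·log₁₀(14/2.2) = -16.074 dB → 84.60 dB SPL.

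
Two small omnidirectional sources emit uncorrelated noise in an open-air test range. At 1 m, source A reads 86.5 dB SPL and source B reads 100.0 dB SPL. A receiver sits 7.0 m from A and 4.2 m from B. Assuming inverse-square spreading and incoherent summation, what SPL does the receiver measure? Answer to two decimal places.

At the listener: L_A = 86.5 − 20·log₁₀(7.0) = 69.598 dB; L_B = 100.0 − 20·log₁₀(4.2) = 87.535 dB.
Combined: 10·log₁₀(10^(69.598/10)+10^(87.535/10)) = 87.60 dB SPL.

87.60 dB SPL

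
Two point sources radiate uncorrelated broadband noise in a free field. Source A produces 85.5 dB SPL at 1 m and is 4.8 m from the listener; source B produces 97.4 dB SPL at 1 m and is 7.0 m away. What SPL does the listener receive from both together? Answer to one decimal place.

81.1 dB SPL

At the listener: L_A = 85.5 − 20·log₁₀(4.8) = 71.88 dB; L_B = 97.4 − 20·log₁₀(7.0) = 80.50 dB.
Combined: 10·log₁₀(10^(71.88/10)+10^(80.50/10)) = 81.1 dB SPL.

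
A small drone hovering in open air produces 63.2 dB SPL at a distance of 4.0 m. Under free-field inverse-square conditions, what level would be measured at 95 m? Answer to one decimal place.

35.7 dB SPL

Free-field point source: level drops by 20·log₁₀ of the distance ratio.
ΔL = −20·log₁₀(95/4.0) = -27.51 dB, so L₂ = 63.2 + (-27.51) = 35.7 dB SPL.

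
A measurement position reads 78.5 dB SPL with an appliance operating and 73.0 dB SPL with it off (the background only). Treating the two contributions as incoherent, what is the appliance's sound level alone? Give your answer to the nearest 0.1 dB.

Background correction is a power subtraction:
L_src = 10·log₁₀(10^(78.5/10) − 10^(73.0/10)) = 10·log₁₀(50840000) = 77.1 dB SPL.

77.1 dB SPL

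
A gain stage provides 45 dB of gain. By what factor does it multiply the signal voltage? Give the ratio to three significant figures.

178

Voltage ratio = 10^(dB/20).
10^(45/20) = 10^(2.250) = 178.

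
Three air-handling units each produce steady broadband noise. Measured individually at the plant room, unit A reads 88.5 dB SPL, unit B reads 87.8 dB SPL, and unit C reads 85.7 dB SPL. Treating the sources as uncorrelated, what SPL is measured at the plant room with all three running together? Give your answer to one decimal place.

92.3 dB SPL

Uncorrelated sources add in intensity (power), not in dB.
L_total = 10·log₁₀(10^(88.5/10) + 10^(87.8/10) + 10^(85.7/10)) = 10·log₁₀(1682000000) = 92.3 dB SPL.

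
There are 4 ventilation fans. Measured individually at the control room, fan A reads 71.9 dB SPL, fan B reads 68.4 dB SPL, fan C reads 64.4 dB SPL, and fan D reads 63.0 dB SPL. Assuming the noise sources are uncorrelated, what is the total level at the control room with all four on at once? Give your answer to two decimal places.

Add the sources as powers (linear), then convert back to dB:
L_total = 10·log₁₀(10^(71.9/10) + 10^(68.4/10) + 10^(64.4/10) + 10^(63.0/10)) = 10·log₁₀(27160000) = 74.34 dB SPL.

74.34 dB SPL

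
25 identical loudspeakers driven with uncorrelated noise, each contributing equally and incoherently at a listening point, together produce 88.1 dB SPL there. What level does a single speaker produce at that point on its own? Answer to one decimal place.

74.1 dB SPL

25 equal incoherent sources add 10·log₁₀(25) = 13.98 dB over one source.
L_one = 88.1 − 13.98 = 74.1 dB SPL.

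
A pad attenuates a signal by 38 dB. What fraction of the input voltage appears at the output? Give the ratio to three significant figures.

0.0126

Voltage ratio = 10^(dB/20).
10^(-38/20) = 10^(-1.900) = 0.0126.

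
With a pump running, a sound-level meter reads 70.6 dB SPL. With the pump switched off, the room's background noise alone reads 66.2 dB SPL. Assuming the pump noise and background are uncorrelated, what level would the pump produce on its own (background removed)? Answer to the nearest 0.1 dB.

68.6 dB SPL

Subtract intensities: L_src = 10·log₁₀(10^(L_total/10) − 10^(L_bg/10)).
L_src = 10·log₁₀(10^(70.6/10) − 10^(66.2/10)) = 10·log₁₀(7313000) = 68.6 dB SPL.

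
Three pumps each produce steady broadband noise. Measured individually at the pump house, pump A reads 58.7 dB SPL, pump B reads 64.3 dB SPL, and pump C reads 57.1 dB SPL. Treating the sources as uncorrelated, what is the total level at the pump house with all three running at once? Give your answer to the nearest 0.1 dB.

Uncorrelated sources add in intensity (power), not in dB.
L_total = 10·log₁₀(10^(58.7/10) + 10^(64.3/10) + 10^(57.1/10)) = 10·log₁₀(3946000) = 66.0 dB SPL.

66.0 dB SPL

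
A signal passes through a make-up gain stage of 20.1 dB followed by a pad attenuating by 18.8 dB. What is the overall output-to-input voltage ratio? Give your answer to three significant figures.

1.16

Net gain = 20.1 + (−18.8) = 1.3 dB.
Voltage ratio = 10^(1.3/20) = 1.16.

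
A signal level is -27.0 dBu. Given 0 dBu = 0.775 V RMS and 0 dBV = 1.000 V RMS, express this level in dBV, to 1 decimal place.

-29.2 dBV

The offset between the scales is 20·log₁₀(0.775/1.000) = −2.214 dB.
So dBV = -27.0 − 2.214 = -29.2 dBV.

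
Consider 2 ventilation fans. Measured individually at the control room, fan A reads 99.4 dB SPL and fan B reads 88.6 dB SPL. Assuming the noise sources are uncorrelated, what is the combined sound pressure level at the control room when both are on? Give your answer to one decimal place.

99.7 dB SPL

Add the sources as powers (linear), then convert back to dB:
L_total = 10·log₁₀(10^(99.4/10) + 10^(88.6/10)) = 10·log₁₀(9434000000) = 99.7 dB SPL.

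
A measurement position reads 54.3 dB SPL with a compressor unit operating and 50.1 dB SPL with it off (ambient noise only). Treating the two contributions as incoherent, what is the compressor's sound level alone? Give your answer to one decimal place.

Remove the background by subtracting linear intensities:
L_src = 10·log₁₀(10^(54.3/10) − 10^(50.1/10)) = 10·log₁₀(166800) = 52.2 dB SPL.

52.2 dB SPL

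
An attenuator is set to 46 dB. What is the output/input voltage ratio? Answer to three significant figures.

0.00501

Voltage ratio = 10^(dB/20).
10^(-46/20) = 10^(-2.300) = 0.00501.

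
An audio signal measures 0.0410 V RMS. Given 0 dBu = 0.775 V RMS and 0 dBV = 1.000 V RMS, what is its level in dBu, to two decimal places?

dBu = 20·log₁₀(V / 0.775 V).
20·log₁₀(0.0410/0.775) = -25.53 dBu.

-25.53 dBu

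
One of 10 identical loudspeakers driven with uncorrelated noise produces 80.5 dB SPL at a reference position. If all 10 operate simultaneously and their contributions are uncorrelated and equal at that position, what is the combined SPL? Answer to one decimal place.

10 equal incoherent sources raise the level by 10·log₁₀(10) = 10.00 dB.
L_total = 80.5 + 10.00 = 90.5 dB SPL.

90.5 dB SPL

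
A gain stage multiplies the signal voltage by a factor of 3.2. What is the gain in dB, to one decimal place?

Voltage ratio → dB uses the 20·log₁₀ form:
20·log₁₀(3.2) = 10.1 dB.

10.1 dB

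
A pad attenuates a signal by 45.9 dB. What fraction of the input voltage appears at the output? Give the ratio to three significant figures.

Voltage ratio = 10^(dB/20).
10^(-45.9/20) = 10^(-2.295) = 0.00507.

0.00507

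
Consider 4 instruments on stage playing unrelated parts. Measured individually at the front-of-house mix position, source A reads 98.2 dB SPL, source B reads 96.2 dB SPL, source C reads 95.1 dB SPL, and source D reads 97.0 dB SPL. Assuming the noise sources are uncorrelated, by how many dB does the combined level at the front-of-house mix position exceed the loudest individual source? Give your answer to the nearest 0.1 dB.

4.6 dB

Add the sources as powers (linear), then convert back to dB:
L_total = 10·log₁₀(10^(98.2/10) + 10^(96.2/10) + 10^(95.1/10) + 10^(97.0/10)) = 102.79 dB SPL.
Excess over the loudest (98.2 dB): 102.79 − 98.2 = 4.6 dB.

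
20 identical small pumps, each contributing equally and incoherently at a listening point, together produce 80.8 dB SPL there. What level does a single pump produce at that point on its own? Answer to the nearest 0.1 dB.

67.8 dB SPL

20 equal incoherent sources add 10·log₁₀(20) = 13.01 dB over one source.
L_one = 80.8 − 13.01 = 67.8 dB SPL.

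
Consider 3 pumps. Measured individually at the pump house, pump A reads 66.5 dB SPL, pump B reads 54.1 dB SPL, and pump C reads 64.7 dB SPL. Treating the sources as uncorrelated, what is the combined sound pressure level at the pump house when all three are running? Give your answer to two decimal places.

Add the sources as powers (linear), then convert back to dB:
L_total = 10·log₁₀(10^(66.5/10) + 10^(54.1/10) + 10^(64.7/10)) = 10·log₁₀(7675000) = 68.85 dB SPL.

68.85 dB SPL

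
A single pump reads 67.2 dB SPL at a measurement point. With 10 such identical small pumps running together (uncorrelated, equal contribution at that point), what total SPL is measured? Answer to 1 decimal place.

77.2 dB SPL

10 equal incoherent sources raise the level by 10·log₁₀(10) = 10.00 dB.
L_total = 67.2 + 10.00 = 77.2 dB SPL.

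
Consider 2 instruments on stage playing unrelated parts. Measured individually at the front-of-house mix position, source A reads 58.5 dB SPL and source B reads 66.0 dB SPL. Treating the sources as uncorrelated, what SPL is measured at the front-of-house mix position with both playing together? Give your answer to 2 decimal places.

Uncorrelated sources add in intensity (power), not in dB.
L_total = 10·log₁₀(10^(58.5/10) + 10^(66.0/10)) = 10·log₁₀(4689000) = 66.71 dB SPL.

66.71 dB SPL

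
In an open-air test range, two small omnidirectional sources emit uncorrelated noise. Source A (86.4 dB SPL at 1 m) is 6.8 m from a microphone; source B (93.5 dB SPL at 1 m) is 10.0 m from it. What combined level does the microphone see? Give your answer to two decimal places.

At the listener: L_A = 86.4 − 20·log₁₀(6.8) = 69.750 dB; L_B = 93.5 − 20·log₁₀(10.0) = 73.500 dB.
Combined: 10·log₁₀(10^(69.750/10)+10^(73.500/10)) = 75.03 dB SPL.

75.03 dB SPL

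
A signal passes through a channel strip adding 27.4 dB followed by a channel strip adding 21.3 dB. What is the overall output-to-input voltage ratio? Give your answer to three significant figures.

272

Net gain = 27.4 + 21.3 = 48.7 dB.
Voltage ratio = 10^(48.7/20) = 272.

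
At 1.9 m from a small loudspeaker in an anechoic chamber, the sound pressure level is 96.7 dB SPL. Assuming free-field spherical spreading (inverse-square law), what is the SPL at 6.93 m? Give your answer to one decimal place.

85.5 dB SPL

For a point source in a free field, ΔL = −20·log₁₀(d₂/d₁).
ΔL = −20·log₁₀(6.93/1.9) = -11.24 dB, so L₂ = 96.7 + (-11.24) = 85.5 dB SPL.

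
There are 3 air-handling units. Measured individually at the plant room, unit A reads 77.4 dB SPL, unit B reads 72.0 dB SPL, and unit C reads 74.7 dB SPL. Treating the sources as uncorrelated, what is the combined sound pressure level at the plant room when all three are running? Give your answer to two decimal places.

Add the sources as powers (linear), then convert back to dB:
L_total = 10·log₁₀(10^(77.4/10) + 10^(72.0/10) + 10^(74.7/10)) = 10·log₁₀(100300000) = 80.01 dB SPL.

80.01 dB SPL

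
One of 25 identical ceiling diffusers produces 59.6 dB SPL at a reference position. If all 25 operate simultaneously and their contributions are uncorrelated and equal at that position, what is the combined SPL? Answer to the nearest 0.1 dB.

25 equal incoherent sources raise the level by 10·log₁₀(25) = 13.98 dB.
L_total = 59.6 + 13.98 = 73.6 dB SPL.

73.6 dB SPL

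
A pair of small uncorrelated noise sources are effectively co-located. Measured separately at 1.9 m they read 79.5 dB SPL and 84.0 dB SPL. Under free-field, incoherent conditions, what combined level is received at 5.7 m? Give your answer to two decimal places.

75.78 dB SPL

Combined at 1.9 m: 10·log₁₀(10^(79.5/10)+10^(84.0/10)) = 85.319 dB SPL.
Then apply −20·log₁₀(5.7/1.9) = -9.542 dB → 75.78 dB SPL.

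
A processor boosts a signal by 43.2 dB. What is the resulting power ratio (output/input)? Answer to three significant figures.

20900

Power ratio = 10^(dB/10).
10^(43.2/10) = 10^(4.320) = 20900.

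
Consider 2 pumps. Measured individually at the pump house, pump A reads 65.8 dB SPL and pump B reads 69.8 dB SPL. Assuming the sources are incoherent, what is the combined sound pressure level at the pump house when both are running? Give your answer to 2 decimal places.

Uncorrelated sources add in intensity (power), not in dB.
L_total = 10·log₁₀(10^(65.8/10) + 10^(69.8/10)) = 10·log₁₀(13350000) = 71.26 dB SPL.

71.26 dB SPL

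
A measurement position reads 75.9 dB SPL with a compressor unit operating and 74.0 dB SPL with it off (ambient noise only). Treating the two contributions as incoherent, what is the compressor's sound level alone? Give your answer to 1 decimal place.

71.4 dB SPL

Background correction is a power subtraction:
L_src = 10·log₁₀(10^(75.9/10) − 10^(74.0/10)) = 10·log₁₀(13790000) = 71.4 dB SPL.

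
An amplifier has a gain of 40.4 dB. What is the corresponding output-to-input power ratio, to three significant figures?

Power ratio = 10^(dB/10).
10^(40.4/10) = 10^(4.040) = 11000.

11000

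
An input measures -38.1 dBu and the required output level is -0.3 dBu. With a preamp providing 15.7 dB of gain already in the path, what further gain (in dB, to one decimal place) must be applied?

The required make-up gain is the shortfall in the dB sum.
G = -0.3 − (-38.1) − 15.7 = 22.1 dB.

22.1 dB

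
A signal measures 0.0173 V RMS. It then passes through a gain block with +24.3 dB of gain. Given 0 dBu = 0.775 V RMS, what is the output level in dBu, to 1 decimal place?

Input level: 20·log₁₀(0.0173/0.775) = -33.03 dBu.
Output: -33.03 + 24.3 = -8.7 dBu.

-8.7 dBu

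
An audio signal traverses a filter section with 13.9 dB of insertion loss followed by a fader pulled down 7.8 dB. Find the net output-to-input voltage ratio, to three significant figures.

Net gain = (−13.9) + (−7.8) = -21.7 dB.
Voltage ratio = 10^(-21.7/20) = 0.0822.

0.0822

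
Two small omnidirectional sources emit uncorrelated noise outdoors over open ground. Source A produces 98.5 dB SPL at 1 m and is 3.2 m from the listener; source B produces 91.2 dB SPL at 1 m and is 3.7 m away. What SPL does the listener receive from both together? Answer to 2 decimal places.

88.96 dB SPL

At the listener: L_A = 98.5 − 20·log₁₀(3.2) = 88.397 dB; L_B = 91.2 − 20·log₁₀(3.7) = 79.836 dB.
Combined: 10·log₁₀(10^(88.397/10)+10^(79.836/10)) = 88.96 dB SPL.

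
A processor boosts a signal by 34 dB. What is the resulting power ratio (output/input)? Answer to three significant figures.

2510

Power ratio = 10^(dB/10).
10^(34/10) = 10^(3.400) = 2510.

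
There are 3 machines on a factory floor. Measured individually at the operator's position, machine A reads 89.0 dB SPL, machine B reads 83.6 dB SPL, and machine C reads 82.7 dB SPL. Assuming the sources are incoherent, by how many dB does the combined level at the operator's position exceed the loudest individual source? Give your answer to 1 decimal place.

1.8 dB

Uncorrelated sources add in intensity (power), not in dB.
L_total = 10·log₁₀(10^(89.0/10) + 10^(83.6/10) + 10^(82.7/10)) = 90.83 dB SPL.
Excess over the loudest (89.0 dB): 90.83 − 89.0 = 1.8 dB.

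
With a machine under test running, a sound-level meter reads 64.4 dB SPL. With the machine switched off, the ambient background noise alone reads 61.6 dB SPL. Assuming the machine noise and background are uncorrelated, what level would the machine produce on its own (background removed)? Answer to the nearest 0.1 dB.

61.2 dB SPL

Remove the background by subtracting linear intensities:
L_src = 10·log₁₀(10^(64.4/10) − 10^(61.6/10)) = 10·log₁₀(1309000) = 61.2 dB SPL.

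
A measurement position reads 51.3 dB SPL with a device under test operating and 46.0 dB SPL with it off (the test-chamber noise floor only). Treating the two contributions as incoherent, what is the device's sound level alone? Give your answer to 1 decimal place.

49.8 dB SPL

Background correction is a power subtraction:
L_src = 10·log₁₀(10^(51.3/10) − 10^(46.0/10)) = 10·log₁₀(95090) = 49.8 dB SPL.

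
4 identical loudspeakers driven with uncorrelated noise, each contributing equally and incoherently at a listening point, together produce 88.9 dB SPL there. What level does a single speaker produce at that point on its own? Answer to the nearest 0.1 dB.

82.9 dB SPL

4 equal incoherent sources add 10·log₁₀(4) = 6.02 dB over one source.
L_one = 88.9 − 6.02 = 82.9 dB SPL.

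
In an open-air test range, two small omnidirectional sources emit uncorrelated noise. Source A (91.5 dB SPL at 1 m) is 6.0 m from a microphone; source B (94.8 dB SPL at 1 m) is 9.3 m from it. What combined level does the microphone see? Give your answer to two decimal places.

78.70 dB SPL

At the listener: L_A = 91.5 − 20·log₁₀(6.0) = 75.937 dB; L_B = 94.8 − 20·log₁₀(9.3) = 75.430 dB.
Combined: 10·log₁₀(10^(75.937/10)+10^(75.430/10)) = 78.70 dB SPL.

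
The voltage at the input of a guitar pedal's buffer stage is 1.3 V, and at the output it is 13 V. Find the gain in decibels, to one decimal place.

For a voltage ratio, dB = 20·log₁₀(V₂/V₁).
20·log₁₀(13/1.3) = 20·log₁₀(10.00) = 20.0 dB.

20.0 dB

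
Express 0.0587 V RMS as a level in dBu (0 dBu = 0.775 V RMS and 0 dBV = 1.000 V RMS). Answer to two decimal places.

-22.41 dBu

dBu = 20·log₁₀(V / 0.775 V).
20·log₁₀(0.0587/0.775) = -22.41 dBu.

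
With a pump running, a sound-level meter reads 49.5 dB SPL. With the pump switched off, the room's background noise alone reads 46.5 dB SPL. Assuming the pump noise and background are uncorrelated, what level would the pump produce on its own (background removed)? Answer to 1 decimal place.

Background correction is a power subtraction:
L_src = 10·log₁₀(10^(49.5/10) − 10^(46.5/10)) = 10·log₁₀(44460) = 46.5 dB SPL.

46.5 dB SPL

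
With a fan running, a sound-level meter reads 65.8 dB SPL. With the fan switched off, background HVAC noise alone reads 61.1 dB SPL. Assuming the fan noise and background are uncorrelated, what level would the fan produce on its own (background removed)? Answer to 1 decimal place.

64.0 dB SPL

Background correction is a power subtraction:
L_src = 10·log₁₀(10^(65.8/10) − 10^(61.1/10)) = 10·log₁₀(2514000) = 64.0 dB SPL.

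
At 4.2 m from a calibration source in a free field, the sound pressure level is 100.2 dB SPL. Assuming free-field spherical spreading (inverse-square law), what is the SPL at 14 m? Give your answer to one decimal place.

89.7 dB SPL

Inverse-square spreading gives ΔL = −20·log₁₀(d₂/d₁).
ΔL = −20·log₁₀(14/4.2) = -10.46 dB, so L₂ = 100.2 + (-10.46) = 89.7 dB SPL.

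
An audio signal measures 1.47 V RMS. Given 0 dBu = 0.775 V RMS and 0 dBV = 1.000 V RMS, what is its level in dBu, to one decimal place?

+5.6 dBu

dBu = 20·log₁₀(V / 0.775 V).
20·log₁₀(1.47/0.775) = +5.6 dBu.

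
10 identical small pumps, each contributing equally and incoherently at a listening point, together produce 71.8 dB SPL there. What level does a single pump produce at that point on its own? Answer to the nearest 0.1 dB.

61.8 dB SPL

10 equal incoherent sources add 10·log₁₀(10) = 10.00 dB over one source.
L_one = 71.8 − 10.00 = 61.8 dB SPL.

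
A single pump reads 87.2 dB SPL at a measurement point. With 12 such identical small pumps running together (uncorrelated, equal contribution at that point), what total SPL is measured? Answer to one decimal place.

98.0 dB SPL

12 equal incoherent sources raise the level by 10·log₁₀(12) = 10.79 dB.
L_total = 87.2 + 10.79 = 98.0 dB SPL.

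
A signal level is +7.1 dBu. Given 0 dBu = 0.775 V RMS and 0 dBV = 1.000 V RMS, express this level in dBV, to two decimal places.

The offset between the scales is 20·log₁₀(0.775/1.000) = −2.214 dB.
So dBV = +7.1 − 2.214 = +4.89 dBV.

+4.89 dBV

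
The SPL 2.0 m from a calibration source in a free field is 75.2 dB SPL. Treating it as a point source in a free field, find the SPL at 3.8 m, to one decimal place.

69.6 dB SPL

Inverse-square spreading gives ΔL = −20·log₁₀(d₂/d₁).
ΔL = −20·log₁₀(3.8/2.0) = -5.58 dB, so L₂ = 75.2 + (-5.58) = 69.6 dB SPL.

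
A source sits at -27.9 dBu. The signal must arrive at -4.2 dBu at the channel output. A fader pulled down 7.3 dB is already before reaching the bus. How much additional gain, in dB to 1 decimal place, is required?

The required make-up gain is the shortfall in the dB sum.
G = -4.2 − (-27.9) + 7.3 = 31.0 dB.

31.0 dB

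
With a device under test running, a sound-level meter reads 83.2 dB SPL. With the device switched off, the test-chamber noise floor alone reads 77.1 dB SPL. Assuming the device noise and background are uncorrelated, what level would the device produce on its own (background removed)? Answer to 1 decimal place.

Subtract intensities: L_src = 10·log₁₀(10^(L_total/10) − 10^(L_bg/10)).
L_src = 10·log₁₀(10^(83.2/10) − 10^(77.1/10)) = 10·log₁₀(157600000) = 82.0 dB SPL.

82.0 dB SPL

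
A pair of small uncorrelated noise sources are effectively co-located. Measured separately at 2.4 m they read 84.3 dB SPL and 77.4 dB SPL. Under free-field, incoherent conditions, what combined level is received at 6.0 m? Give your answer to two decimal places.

77.15 dB SPL

Combined at 2.4 m: 10·log₁₀(10^(84.3/10)+10^(77.4/10)) = 85.107 dB SPL.
Then apply −20·log₁₀(6.0/2.4) = -7.959 dB → 77.15 dB SPL.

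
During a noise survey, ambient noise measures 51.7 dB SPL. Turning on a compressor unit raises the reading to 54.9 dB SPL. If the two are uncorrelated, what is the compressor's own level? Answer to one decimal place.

Subtract intensities: L_src = 10·log₁₀(10^(L_total/10) − 10^(L_bg/10)).
L_src = 10·log₁₀(10^(54.9/10) − 10^(51.7/10)) = 10·log₁₀(161100) = 52.1 dB SPL.

52.1 dB SPL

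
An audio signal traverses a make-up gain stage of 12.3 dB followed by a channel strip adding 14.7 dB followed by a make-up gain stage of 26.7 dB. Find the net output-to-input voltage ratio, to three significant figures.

484

Net gain = 12.3 + 14.7 + 26.7 = 53.7 dB.
Voltage ratio = 10^(53.7/20) = 484.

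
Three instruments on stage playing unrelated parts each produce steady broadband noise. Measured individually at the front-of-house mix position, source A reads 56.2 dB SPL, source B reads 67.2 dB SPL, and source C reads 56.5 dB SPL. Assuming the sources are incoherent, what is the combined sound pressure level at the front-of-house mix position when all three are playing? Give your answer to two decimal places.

67.86 dB SPL

Add the sources as powers (linear), then convert back to dB:
L_total = 10·log₁₀(10^(56.2/10) + 10^(67.2/10) + 10^(56.5/10)) = 10·log₁₀(6112000) = 67.86 dB SPL.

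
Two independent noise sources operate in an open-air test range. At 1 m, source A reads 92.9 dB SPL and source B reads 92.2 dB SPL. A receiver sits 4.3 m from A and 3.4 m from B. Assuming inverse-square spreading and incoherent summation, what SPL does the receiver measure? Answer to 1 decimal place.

At the listener: L_A = 92.9 − 20·log₁₀(4.3) = 80.23 dB; L_B = 92.2 − 20·log₁₀(3.4) = 81.57 dB.
Combined: 10·log₁₀(10^(80.23/10)+10^(81.57/10)) = 84.0 dB SPL.

84.0 dB SPL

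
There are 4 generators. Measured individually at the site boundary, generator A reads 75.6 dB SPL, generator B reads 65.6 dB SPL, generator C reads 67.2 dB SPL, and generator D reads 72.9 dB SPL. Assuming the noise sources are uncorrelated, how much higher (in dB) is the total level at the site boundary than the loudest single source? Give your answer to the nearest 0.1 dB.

Add the sources as powers (linear), then convert back to dB:
L_total = 10·log₁₀(10^(75.6/10) + 10^(65.6/10) + 10^(67.2/10) + 10^(72.9/10)) = 78.11 dB SPL.
Excess over the loudest (75.6 dB): 78.11 − 75.6 = 2.5 dB.

2.5 dB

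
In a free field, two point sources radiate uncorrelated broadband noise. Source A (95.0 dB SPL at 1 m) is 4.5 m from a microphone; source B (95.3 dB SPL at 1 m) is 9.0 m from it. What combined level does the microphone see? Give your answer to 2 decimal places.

82.97 dB SPL

At the listener: L_A = 95.0 − 20·log₁₀(4.5) = 81.936 dB; L_B = 95.3 − 20·log₁₀(9.0) = 76.215 dB.
Combined: 10·log₁₀(10^(81.936/10)+10^(76.215/10)) = 82.97 dB SPL.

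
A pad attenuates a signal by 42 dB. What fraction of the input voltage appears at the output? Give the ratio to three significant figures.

0.00794

Voltage ratio = 10^(dB/20).
10^(-42/20) = 10^(-2.100) = 0.00794.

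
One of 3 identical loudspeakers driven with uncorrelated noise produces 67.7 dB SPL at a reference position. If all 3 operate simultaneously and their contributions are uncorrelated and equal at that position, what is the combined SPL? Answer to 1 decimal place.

72.5 dB SPL

3 equal incoherent sources raise the level by 10·log₁₀(3) = 4.77 dB.
L_total = 67.7 + 4.77 = 72.5 dB SPL.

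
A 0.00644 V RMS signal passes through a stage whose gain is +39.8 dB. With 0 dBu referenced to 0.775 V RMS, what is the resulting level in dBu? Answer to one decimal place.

-1.8 dBu

Input level: 20·log₁₀(0.00644/0.775) = -41.61 dBu.
Output: -41.61 + 39.8 = -1.8 dBu.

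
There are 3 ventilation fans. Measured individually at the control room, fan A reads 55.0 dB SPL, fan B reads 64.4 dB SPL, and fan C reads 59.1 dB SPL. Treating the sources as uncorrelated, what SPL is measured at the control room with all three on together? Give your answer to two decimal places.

65.89 dB SPL

Add the sources as powers (linear), then convert back to dB:
L_total = 10·log₁₀(10^(55.0/10) + 10^(64.4/10) + 10^(59.1/10)) = 10·log₁₀(3883000) = 65.89 dB SPL.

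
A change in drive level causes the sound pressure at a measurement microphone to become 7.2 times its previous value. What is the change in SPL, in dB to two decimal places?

17.15 dB

SPL change from a pressure ratio uses the 20·log₁₀ form:
20·log₁₀(7.2) = 17.15 dB.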